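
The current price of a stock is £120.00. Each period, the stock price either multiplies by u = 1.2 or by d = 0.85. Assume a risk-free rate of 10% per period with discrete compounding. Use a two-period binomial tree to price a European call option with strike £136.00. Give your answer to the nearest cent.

£15.52

Risk-neutral probability p = (1 + 0.1 − 0.85)/(1.2 − 0.85) = 0.2500/0.3500 = 0.7143
Terminal stock prices: S_uu = 172.8, S_ud = 122.4, S_dd = 86.7
Terminal payoffs (S − K): max(36.8, 0) = 36.8, max(-13.6, 0) = 0, max(-49.3, 0) = 0
Node u (S = 144): V_u = 1/1.1·[0.7143·36.8000 + 0.2857·0.0000] = 23.8961
Node d (S = 102): V_d = 1/1.1·[0.7143·0.0000 + 0.2857·0.0000] = 0.0000
Node 0 (S = 120): V_0 = 1/1.1·[0.7143·23.8961 + 0.2857·0.0000] = 15.5170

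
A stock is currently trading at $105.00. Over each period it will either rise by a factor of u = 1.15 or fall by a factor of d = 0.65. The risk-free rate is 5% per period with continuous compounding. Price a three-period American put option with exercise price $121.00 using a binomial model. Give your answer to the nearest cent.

$19.37

Risk-neutral probability p = (e^0.05 − 0.65)/(1.15 − 0.65) = 0.4013/0.5000 = 0.8025
Terminal stock prices: S_uuu = 159.7, S_uud = 90.26, S_udd = 51.02, S_ddd = 28.84
Terminal payoffs (K − S): max(-38.69, 0) = 0, max(30.74, 0) = 30.74, max(69.98, 0) = 69.98, max(92.16, 0) = 92.16
Node uu (S = 138.9): continuation = e^(−0.05)·[0.8025·0.0000 + 0.1975·30.7394] = 5.7737; exercise value = 0.0000 ≤ continuation, so V_uu = 5.7737
Node ud (S = 78.49): continuation = e^(−0.05)·[0.8025·30.7394 + 0.1975·69.9831] = 36.6113; exercise value = 42.5125 > continuation, so V_ud = 42.5125 (exercise)
Node dd (S = 44.36): continuation = e^(−0.05)·[0.8025·69.9831 + 0.1975·92.1644] = 70.7363; exercise value = 76.6375 > continuation, so V_dd = 76.6375 (exercise)
Node u (S = 120.7): continuation = e^(−0.05)·[0.8025·5.7737 + 0.1975·42.5125] = 12.3927; exercise value = 0.2500 ≤ continuation, so V_u = 12.3927
Node d (S = 68.25): continuation = e^(−0.05)·[0.8025·42.5125 + 0.1975·76.6375] = 46.8488; exercise value = 52.7500 > continuation, so V_d = 52.7500 (exercise)
Node 0 (S = 105): continuation = e^(−0.05)·[0.8025·12.3927 + 0.1975·52.7500] = 19.3685; exercise value = 16.0000 ≤ continuation, so V_0 = 19.3685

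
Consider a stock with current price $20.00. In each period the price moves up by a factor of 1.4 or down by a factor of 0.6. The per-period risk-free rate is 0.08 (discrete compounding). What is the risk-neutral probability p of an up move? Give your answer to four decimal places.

Risk-neutral probability p = (1 + 0.08 − 0.6)/(1.4 − 0.6) = 0.4800/0.8000 = 0.6000

p = 0.6000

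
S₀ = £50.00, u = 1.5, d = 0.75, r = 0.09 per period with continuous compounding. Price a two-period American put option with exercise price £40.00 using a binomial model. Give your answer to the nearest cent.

£2.90

Risk-neutral probability p = (e^0.09 − 0.75)/(1.5 − 0.75) = 0.3442/0.7500 = 0.4589
Terminal stock prices: S_uu = 112.5, S_ud = 56.25, S_dd = 28.12
Terminal payoffs (K − S): max(-72.5, 0) = 0, max(-16.25, 0) = 0, max(11.88, 0) = 11.88
Node u (S = 75): continuation = e^(−0.09)·[0.4589·0.0000 + 0.5411·0.0000] = 0.0000; exercise value = 0.0000 ≤ continuation, so V_u = 0.0000
Node d (S = 37.5): continuation = e^(−0.09)·[0.4589·0.0000 + 0.5411·11.8750] = 5.8725; exercise value = 2.5000 ≤ continuation, so V_d = 5.8725
Node 0 (S = 50): continuation = e^(−0.09)·[0.4589·0.0000 + 0.5411·5.8725] = 2.9041; exercise value = 0.0000 ≤ continuation, so V_0 = 2.9041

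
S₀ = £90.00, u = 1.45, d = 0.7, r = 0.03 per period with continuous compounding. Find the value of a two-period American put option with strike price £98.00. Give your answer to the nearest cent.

Risk-neutral probability p = (e^0.03 − 0.7)/(1.45 − 0.7) = 0.3305/0.7500 = 0.4406
Terminal stock prices: S_uu = 189.2, S_ud = 91.35, S_dd = 44.1
Terminal payoffs (K − S): max(-91.22, 0) = 0, max(6.65, 0) = 6.65, max(53.9, 0) = 53.9
Node u (S = 130.5): continuation = e^(−0.03)·[0.4406·0.0000 + 0.5594·6.6500] = 3.6100; exercise value = 0.0000 ≤ continuation, so V_u = 3.6100
Node d (S = 63): continuation = e^(−0.03)·[0.4406·6.6500 + 0.5594·53.9000] = 32.1037; exercise value = 35.0000 > continuation, so V_d = 35.0000 (exercise)
Node 0 (S = 90): continuation = e^(−0.03)·[0.4406·3.6100 + 0.5594·35.0000] = 20.5437; exercise value = 8.0000 ≤ continuation, so V_0 = 20.5437

£20.54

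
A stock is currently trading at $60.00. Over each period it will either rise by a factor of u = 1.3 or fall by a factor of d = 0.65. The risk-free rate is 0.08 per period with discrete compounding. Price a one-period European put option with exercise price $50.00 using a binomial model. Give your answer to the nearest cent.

Risk-neutral probability p = (1 + 0.08 − 0.65)/(1.3 − 0.65) = 0.4300/0.6500 = 0.6615
Terminal stock prices: S_u = 78, S_d = 39
Terminal payoffs (K − S): max(-28, 0) = 0, max(11, 0) = 11
Node 0 (S = 60): V_0 = 1/1.08·[0.6615·0.0000 + 0.3385·11.0000] = 3.4473

$3.45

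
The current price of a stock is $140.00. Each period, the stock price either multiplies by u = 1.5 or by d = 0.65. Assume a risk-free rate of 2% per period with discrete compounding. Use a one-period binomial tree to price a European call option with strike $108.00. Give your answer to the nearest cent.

$43.53

Risk-neutral probability p = (1 + 0.02 − 0.65)/(1.5 − 0.65) = 0.3700/0.8500 = 0.4353
Terminal stock prices: S_u = 210, S_d = 91
Terminal payoffs (S − K): max(102, 0) = 102, max(-17, 0) = 0
Node 0 (S = 140): V_0 = 1/1.02·[0.4353·102.0000 + 0.5647·0.0000] = 43.5294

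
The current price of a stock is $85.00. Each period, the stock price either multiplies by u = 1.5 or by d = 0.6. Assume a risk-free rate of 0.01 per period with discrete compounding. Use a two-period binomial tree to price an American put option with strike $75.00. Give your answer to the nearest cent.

$12.94

Risk-neutral probability p = (1 + 0.01 − 0.6)/(1.5 − 0.6) = 0.4100/0.9000 = 0.4556
Terminal stock prices: S_uu = 191.2, S_ud = 76.5, S_dd = 30.6
Terminal payoffs (K − S): max(-116.2, 0) = 0, max(-1.5, 0) = 0, max(44.4, 0) = 44.4
Node u (S = 127.5): continuation = 1/1.01·[0.4556·0.0000 + 0.5444·0.0000] = 0.0000; exercise value = 0.0000 ≤ continuation, so V_u = 0.0000
Node d (S = 51): continuation = 1/1.01·[0.4556·0.0000 + 0.5444·44.4000] = 23.9340; exercise value = 24.0000 > continuation, so V_d = 24.0000 (exercise)
Node 0 (S = 85): continuation = 1/1.01·[0.4556·0.0000 + 0.5444·24.0000] = 12.9373; exercise value = 0.0000 ≤ continuation, so V_0 = 12.9373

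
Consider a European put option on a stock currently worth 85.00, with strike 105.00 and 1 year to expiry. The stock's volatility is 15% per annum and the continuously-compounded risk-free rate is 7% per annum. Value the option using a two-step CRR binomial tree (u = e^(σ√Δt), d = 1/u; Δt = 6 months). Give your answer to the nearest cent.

CRR parameters: u = e^(σ√Δt) = e^(0.15·√0.5) = 1.1119, d = 1/u = 0.8994
Per-period rate: rΔt = 0.07·0.5 = 0.035, so R = e^0.035 = 1.0356
Risk-neutral probability p = (e^0.035 − 0.8994)/(1.1119 − 0.8994) = 0.1363/0.2125 = 0.6411
Terminal stock prices: S_uu = 105.1, S_ud = 85, S_dd = 68.75
Terminal payoffs (K − S): max(-0.08644, 0) = 0, max(20, 0) = 20, max(36.25, 0) = 36.25
Node u (S = 94.51): V_u = e^(−0.035)·[0.6411·0.0000 + 0.3589·20.0000] = 6.9310
Node d (S = 76.45): V_d = e^(−0.035)·[0.6411·20.0000 + 0.3589·36.2471] = 24.9425
Node 0 (S = 85): V_0 = e^(−0.035)·[0.6411·6.9310 + 0.3589·24.9425] = 12.9345

12.93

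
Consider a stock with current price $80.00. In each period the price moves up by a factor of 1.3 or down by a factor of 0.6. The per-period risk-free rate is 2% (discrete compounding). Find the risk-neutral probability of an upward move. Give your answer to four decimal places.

p = 0.6000

Risk-neutral probability p = (1 + 0.02 − 0.6)/(1.3 − 0.6) = 0.4200/0.7000 = 0.6000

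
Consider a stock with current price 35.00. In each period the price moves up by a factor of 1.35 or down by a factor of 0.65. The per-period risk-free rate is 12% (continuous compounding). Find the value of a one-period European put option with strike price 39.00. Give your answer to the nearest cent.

Risk-neutral probability p = (e^0.12 − 0.65)/(1.35 − 0.65) = 0.4775/0.7000 = 0.6821
Terminal stock prices: S_u = 47.25, S_d = 22.75
Terminal payoffs (K − S): max(-8.25, 0) = 0, max(16.25, 0) = 16.25
Node 0 (S = 35): V_0 = e^(−0.12)·[0.6821·0.0000 + 0.3179·16.2500] = 4.5812

4.58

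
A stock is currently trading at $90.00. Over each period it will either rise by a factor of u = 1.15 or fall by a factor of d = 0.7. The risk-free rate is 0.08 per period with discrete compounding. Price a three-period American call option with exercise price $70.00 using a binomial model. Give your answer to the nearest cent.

Risk-neutral probability p = (1 + 0.08 − 0.7)/(1.15 − 0.7) = 0.3800/0.4500 = 0.8444
Terminal stock prices: S_uuu = 136.9, S_uud = 83.32, S_udd = 50.71, S_ddd = 30.87
Terminal payoffs (S − K): max(66.88, 0) = 66.88, max(13.32, 0) = 13.32, max(-19.29, 0) = 0, max(-39.13, 0) = 0
Node uu (S = 119): continuation = 1/1.08·[0.8444·66.8787 + 0.1556·13.3175] = 54.2102; exercise value = 49.0250 ≤ continuation, so V_uu = 54.2102
Node ud (S = 72.45): continuation = 1/1.08·[0.8444·13.3175 + 0.1556·0.0000] = 10.4129; exercise value = 2.4500 ≤ continuation, so V_ud = 10.4129
Node dd (S = 44.1): continuation = 1/1.08·[0.8444·0.0000 + 0.1556·0.0000] = 0.0000; exercise value = 0.0000 ≤ continuation, so V_dd = 0.0000
Node u (S = 103.5): continuation = 1/1.08·[0.8444·54.2102 + 0.1556·10.4129] = 43.8864; exercise value = 33.5000 ≤ continuation, so V_u = 43.8864
Node d (S = 63): continuation = 1/1.08·[0.8444·10.4129 + 0.1556·0.0000] = 8.1417; exercise value = 0.0000 ≤ continuation, so V_d = 8.1417
Node 0 (S = 90): continuation = 1/1.08·[0.8444·43.8864 + 0.1556·8.1417] = 35.4871; exercise value = 20.0000 ≤ continuation, so V_0 = 35.4871

$35.49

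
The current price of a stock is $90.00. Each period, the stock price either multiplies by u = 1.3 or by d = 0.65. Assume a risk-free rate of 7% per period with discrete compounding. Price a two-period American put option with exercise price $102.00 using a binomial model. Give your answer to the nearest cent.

Risk-neutral probability p = (1 + 0.07 − 0.65)/(1.3 − 0.65) = 0.4200/0.6500 = 0.6462
Terminal stock prices: S_uu = 152.1, S_ud = 76.05, S_dd = 38.03
Terminal payoffs (K − S): max(-50.1, 0) = 0, max(25.95, 0) = 25.95, max(63.97, 0) = 63.97
Node u (S = 117): continuation = 1/1.07·[0.6462·0.0000 + 0.3538·25.9500] = 8.5816; exercise value = 0.0000 ≤ continuation, so V_u = 8.5816
Node d (S = 58.5): continuation = 1/1.07·[0.6462·25.9500 + 0.3538·63.9750] = 36.8271; exercise value = 43.5000 > continuation, so V_d = 43.5000 (exercise)
Node 0 (S = 90): continuation = 1/1.07·[0.6462·8.5816 + 0.3538·43.5000] = 19.5676; exercise value = 12.0000 ≤ continuation, so V_0 = 19.5676

$19.57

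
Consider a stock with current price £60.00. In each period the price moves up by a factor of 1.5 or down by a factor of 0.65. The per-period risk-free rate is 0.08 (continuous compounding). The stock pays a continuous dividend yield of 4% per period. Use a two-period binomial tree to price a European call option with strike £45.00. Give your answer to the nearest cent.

Per-period risk-free factor R = e^0.08 = 1.0833; dividend-adjusted growth = e^(0.08−0.04) = 1.0408.
Risk-neutral probability p = (1.0408 − 0.65)/(1.5 − 0.65) = 0.3908/0.8500 = 0.4598
Terminal stock prices: S_uu = 135, S_ud = 58.5, S_dd = 25.35
Terminal payoffs (S − K): max(90, 0) = 90, max(13.5, 0) = 13.5, max(-19.65, 0) = 0
Node u (S = 90): V_u = e^(−0.08)·[0.4598·90.0000 + 0.5402·13.5000] = 44.9308
Node d (S = 39): V_d = e^(−0.08)·[0.4598·13.5000 + 0.5402·0.0000] = 5.7298
Node 0 (S = 60): V_0 = e^(−0.08)·[0.4598·44.9308 + 0.5402·5.7298] = 21.9273

£21.93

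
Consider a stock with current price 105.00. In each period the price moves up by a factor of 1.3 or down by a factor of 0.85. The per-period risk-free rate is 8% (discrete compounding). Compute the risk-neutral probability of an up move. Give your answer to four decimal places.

Risk-neutral probability p = (1 + 0.08 − 0.85)/(1.3 − 0.85) = 0.2300/0.4500 = 0.5111

p = 0.5111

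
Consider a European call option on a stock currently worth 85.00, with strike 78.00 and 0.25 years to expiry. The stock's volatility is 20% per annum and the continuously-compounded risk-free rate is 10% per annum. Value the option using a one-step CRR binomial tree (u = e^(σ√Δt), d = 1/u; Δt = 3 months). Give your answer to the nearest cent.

9.35

CRR parameters: u = e^(σ√Δt) = e^(0.2·√0.25) = 1.1052, d = 1/u = 0.9048
Per-period rate: rΔt = 0.1·0.25 = 0.025, so R = e^0.025 = 1.0253
Risk-neutral probability p = (e^0.025 − 0.9048)/(1.1052 − 0.9048) = 0.1205/0.2003 = 0.6014
Terminal stock prices: S_u = 93.94, S_d = 76.91
Terminal payoffs (S − K): max(15.94, 0) = 15.94, max(-1.089, 0) = 0
Node 0 (S = 85): V_0 = e^(−0.025)·[0.6014·15.9395 + 0.3986·0.0000] = 9.3491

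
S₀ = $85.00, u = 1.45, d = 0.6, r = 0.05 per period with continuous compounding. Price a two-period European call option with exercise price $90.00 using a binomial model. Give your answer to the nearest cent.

Risk-neutral probability p = (e^0.05 − 0.6)/(1.45 − 0.6) = 0.4513/0.8500 = 0.5309
Terminal stock prices: S_uu = 178.7, S_ud = 73.95, S_dd = 30.6
Terminal payoffs (S − K): max(88.71, 0) = 88.71, max(-16.05, 0) = 0, max(-59.4, 0) = 0
Node u (S = 123.2): V_u = e^(−0.05)·[0.5309·88.7125 + 0.4691·0.0000] = 44.8011
Node d (S = 51): V_d = e^(−0.05)·[0.5309·0.0000 + 0.4691·0.0000] = 0.0000
Node 0 (S = 85): V_0 = e^(−0.05)·[0.5309·44.8011 + 0.4691·0.0000] = 22.6252

$22.63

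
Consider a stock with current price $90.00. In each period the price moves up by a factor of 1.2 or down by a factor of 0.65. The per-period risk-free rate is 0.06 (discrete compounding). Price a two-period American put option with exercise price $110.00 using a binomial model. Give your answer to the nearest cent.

Risk-neutral probability p = (1 + 0.06 − 0.65)/(1.2 − 0.65) = 0.4100/0.5500 = 0.7455
Terminal stock prices: S_uu = 129.6, S_ud = 70.2, S_dd = 38.03
Terminal payoffs (K − S): max(-19.6, 0) = 0, max(39.8, 0) = 39.8, max(71.97, 0) = 71.97
Node u (S = 108): continuation = 1/1.06·[0.7455·0.0000 + 0.2545·39.8000] = 9.5575; exercise value = 2.0000 ≤ continuation, so V_u = 9.5575
Node d (S = 58.5): continuation = 1/1.06·[0.7455·39.8000 + 0.2545·71.9750] = 45.2736; exercise value = 51.5000 > continuation, so V_d = 51.5000 (exercise)
Node 0 (S = 90): continuation = 1/1.06·[0.7455·9.5575 + 0.2545·51.5000] = 19.0884; exercise value = 20.0000 > continuation, so V_0 = 20.0000 (exercise)

$20.00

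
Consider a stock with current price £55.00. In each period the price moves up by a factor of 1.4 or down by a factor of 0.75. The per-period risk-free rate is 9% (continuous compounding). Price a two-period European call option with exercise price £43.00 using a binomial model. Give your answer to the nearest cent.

£21.31

Risk-neutral probability p = (e^0.09 − 0.75)/(1.4 − 0.75) = 0.3442/0.6500 = 0.5295
Terminal stock prices: S_uu = 107.8, S_ud = 57.75, S_dd = 30.94
Terminal payoffs (S − K): max(64.8, 0) = 64.8, max(14.75, 0) = 14.75, max(-12.06, 0) = 0
Node u (S = 77): V_u = e^(−0.09)·[0.5295·64.8000 + 0.4705·14.7500] = 37.7010
Node d (S = 41.25): V_d = e^(−0.09)·[0.5295·14.7500 + 0.4705·0.0000] = 7.1379
Node 0 (S = 55): V_0 = e^(−0.09)·[0.5295·37.7010 + 0.4705·7.1379] = 21.3138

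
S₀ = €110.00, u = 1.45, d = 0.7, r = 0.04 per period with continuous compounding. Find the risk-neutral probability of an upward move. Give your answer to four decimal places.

Risk-neutral probability p = (e^0.04 − 0.7)/(1.45 − 0.7) = 0.3408/0.7500 = 0.4544

p = 0.4544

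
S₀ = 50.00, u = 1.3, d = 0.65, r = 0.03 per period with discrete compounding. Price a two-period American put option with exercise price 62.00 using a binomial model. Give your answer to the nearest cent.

Risk-neutral probability p = (1 + 0.03 − 0.65)/(1.3 − 0.65) = 0.3800/0.6500 = 0.5846
Terminal stock prices: S_uu = 84.5, S_ud = 42.25, S_dd = 21.13
Terminal payoffs (K − S): max(-22.5, 0) = 0, max(19.75, 0) = 19.75, max(40.88, 0) = 40.88
Node u (S = 65): continuation = 1/1.03·[0.5846·0.0000 + 0.4154·19.7500] = 7.9649; exercise value = 0.0000 ≤ continuation, so V_u = 7.9649
Node d (S = 32.5): continuation = 1/1.03·[0.5846·19.7500 + 0.4154·40.8750] = 27.6942; exercise value = 29.5000 > continuation, so V_d = 29.5000 (exercise)
Node 0 (S = 50): continuation = 1/1.03·[0.5846·7.9649 + 0.4154·29.5000] = 16.4177; exercise value = 12.0000 ≤ continuation, so V_0 = 16.4177

16.42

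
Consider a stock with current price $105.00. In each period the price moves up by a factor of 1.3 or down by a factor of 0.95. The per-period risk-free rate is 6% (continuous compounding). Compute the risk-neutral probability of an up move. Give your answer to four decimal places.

p = 0.3195

Risk-neutral probability p = (e^0.06 − 0.95)/(1.3 − 0.95) = 0.1118/0.3500 = 0.3195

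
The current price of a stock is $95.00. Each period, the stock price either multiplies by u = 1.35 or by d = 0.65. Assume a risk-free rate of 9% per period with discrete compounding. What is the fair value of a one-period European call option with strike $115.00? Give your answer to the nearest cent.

$7.64

Risk-neutral probability p = (1 + 0.09 − 0.65)/(1.35 − 0.65) = 0.4400/0.7000 = 0.6286
Terminal stock prices: S_u = 128.2, S_d = 61.75
Terminal payoffs (S − K): max(13.25, 0) = 13.25, max(-53.25, 0) = 0
Node 0 (S = 95): V_0 = 1/1.09·[0.6286·13.2500 + 0.3714·0.0000] = 7.6409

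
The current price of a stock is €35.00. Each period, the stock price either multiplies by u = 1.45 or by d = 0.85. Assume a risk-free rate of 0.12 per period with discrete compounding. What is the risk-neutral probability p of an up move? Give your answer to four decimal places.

p = 0.4500

Risk-neutral probability p = (1 + 0.12 − 0.85)/(1.45 − 0.85) = 0.2700/0.6000 = 0.4500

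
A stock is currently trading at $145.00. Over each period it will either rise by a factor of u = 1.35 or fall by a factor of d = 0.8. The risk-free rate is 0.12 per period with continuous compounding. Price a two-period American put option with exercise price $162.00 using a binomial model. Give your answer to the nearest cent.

$17.53

Risk-neutral probability p = (e^0.12 − 0.8)/(1.35 − 0.8) = 0.3275/0.5500 = 0.5954
Terminal stock prices: S_uu = 264.3, S_ud = 156.6, S_dd = 92.8
Terminal payoffs (K − S): max(-102.3, 0) = 0, max(5.4, 0) = 5.4, max(69.2, 0) = 69.2
Node u (S = 195.8): continuation = e^(−0.12)·[0.5954·0.0000 + 0.4046·5.4000] = 1.9375; exercise value = 0.0000 ≤ continuation, so V_u = 1.9375
Node d (S = 116): continuation = e^(−0.12)·[0.5954·5.4000 + 0.4046·69.2000] = 27.6811; exercise value = 46.0000 > continuation, so V_d = 46.0000 (exercise)
Node 0 (S = 145): continuation = e^(−0.12)·[0.5954·1.9375 + 0.4046·46.0000] = 17.5283; exercise value = 17.0000 ≤ continuation, so V_0 = 17.5283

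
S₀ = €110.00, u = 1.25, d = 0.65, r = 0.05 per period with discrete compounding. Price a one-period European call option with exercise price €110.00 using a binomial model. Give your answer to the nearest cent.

€17.46

Risk-neutral probability p = (1 + 0.05 − 0.65)/(1.25 − 0.65) = 0.4000/0.6000 = 0.6667
Terminal stock prices: S_u = 137.5, S_d = 71.5
Terminal payoffs (S − K): max(27.5, 0) = 27.5, max(-38.5, 0) = 0
Node 0 (S = 110): V_0 = 1/1.05·[0.6667·27.5000 + 0.3333·0.0000] = 17.4603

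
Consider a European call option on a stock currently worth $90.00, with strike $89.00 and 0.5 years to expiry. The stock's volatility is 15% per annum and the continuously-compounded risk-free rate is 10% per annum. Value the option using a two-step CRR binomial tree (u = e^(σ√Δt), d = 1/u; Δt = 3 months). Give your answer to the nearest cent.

$6.69

CRR parameters: u = e^(σ√Δt) = e^(0.15·√0.25) = 1.0779, d = 1/u = 0.9277
Per-period rate: rΔt = 0.1·0.25 = 0.025, so R = e^0.025 = 1.0253
Risk-neutral probability p = (e^0.025 − 0.9277)/(1.0779 − 0.9277) = 0.0976/0.1501 = 0.6499
Terminal stock prices: S_uu = 104.6, S_ud = 90, S_dd = 77.46
Terminal payoffs (S − K): max(15.57, 0) = 15.57, max(1, 0) = 1, max(-11.54, 0) = 0
Node u (S = 97.01): V_u = e^(−0.025)·[0.6499·15.5651 + 0.3501·1.0000] = 10.2070
Node d (S = 83.5): V_d = e^(−0.025)·[0.6499·1.0000 + 0.3501·0.0000] = 0.6338
Node 0 (S = 90): V_0 = e^(−0.025)·[0.6499·10.2070 + 0.3501·0.6338] = 6.6859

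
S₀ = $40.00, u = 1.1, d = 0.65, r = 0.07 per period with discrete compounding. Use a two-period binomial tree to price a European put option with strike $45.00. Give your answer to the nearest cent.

$1.89

Risk-neutral probability p = (1 + 0.07 − 0.65)/(1.1 − 0.65) = 0.4200/0.4500 = 0.9333
Terminal stock prices: S_uu = 48.4, S_ud = 28.6, S_dd = 16.9
Terminal payoffs (K − S): max(-3.4, 0) = 0, max(16.4, 0) = 16.4, max(28.1, 0) = 28.1
Node u (S = 44): V_u = 1/1.07·[0.9333·0.0000 + 0.0667·16.4000] = 1.0218
Node d (S = 26): V_d = 1/1.07·[0.9333·16.4000 + 0.0667·28.1000] = 16.0561
Node 0 (S = 40): V_0 = 1/1.07·[0.9333·1.0218 + 0.0667·16.0561] = 1.8917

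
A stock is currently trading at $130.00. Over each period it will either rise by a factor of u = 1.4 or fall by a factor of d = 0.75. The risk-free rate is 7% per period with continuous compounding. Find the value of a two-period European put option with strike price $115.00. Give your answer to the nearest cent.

$9.24

Risk-neutral probability p = (e^0.07 − 0.75)/(1.4 − 0.75) = 0.3225/0.6500 = 0.4962
Terminal stock prices: S_uu = 254.8, S_ud = 136.5, S_dd = 73.12
Terminal payoffs (K − S): max(-139.8, 0) = 0, max(-21.5, 0) = 0, max(41.88, 0) = 41.88
Node u (S = 182): V_u = e^(−0.07)·[0.4962·0.0000 + 0.5038·0.0000] = 0.0000
Node d (S = 97.5): V_d = e^(−0.07)·[0.4962·0.0000 + 0.5038·41.8750] = 19.6717
Node 0 (S = 130): V_0 = e^(−0.07)·[0.4962·0.0000 + 0.5038·19.6717] = 9.2412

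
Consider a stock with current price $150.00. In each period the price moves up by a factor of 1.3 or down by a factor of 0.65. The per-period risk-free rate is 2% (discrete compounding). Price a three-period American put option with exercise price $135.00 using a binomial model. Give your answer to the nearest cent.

$23.25

Risk-neutral probability p = (1 + 0.02 − 0.65)/(1.3 − 0.65) = 0.3700/0.6500 = 0.5692
Terminal stock prices: S_uuu = 329.6, S_uud = 164.8, S_udd = 82.39, S_ddd = 41.19
Terminal payoffs (K − S): max(-194.6, 0) = 0, max(-29.78, 0) = 0, max(52.61, 0) = 52.61, max(93.81, 0) = 93.81
Node uu (S = 253.5): continuation = 1/1.02·[0.5692·0.0000 + 0.4308·0.0000] = 0.0000; exercise value = 0.0000 ≤ continuation, so V_uu = 0.0000
Node ud (S = 126.8): continuation = 1/1.02·[0.5692·0.0000 + 0.4308·52.6125] = 22.2195; exercise value = 8.2500 ≤ continuation, so V_ud = 22.2195
Node dd (S = 63.38): continuation = 1/1.02·[0.5692·52.6125 + 0.4308·93.8063] = 68.9779; exercise value = 71.6250 > continuation, so V_dd = 71.6250 (exercise)
Node u (S = 195): continuation = 1/1.02·[0.5692·0.0000 + 0.4308·22.2195] = 9.3838; exercise value = 0.0000 ≤ continuation, so V_u = 9.3838
Node d (S = 97.5): continuation = 1/1.02·[0.5692·22.2195 + 0.4308·71.6250] = 42.6489; exercise value = 37.5000 ≤ continuation, so V_d = 42.6489
Node 0 (S = 150): continuation = 1/1.02·[0.5692·9.3838 + 0.4308·42.6489] = 23.2484; exercise value = 0.0000 ≤ continuation, so V_0 = 23.2484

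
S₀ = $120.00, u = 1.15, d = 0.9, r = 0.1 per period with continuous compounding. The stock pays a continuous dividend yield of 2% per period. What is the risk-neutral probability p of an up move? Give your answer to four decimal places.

Per-period risk-free factor R = e^0.1 = 1.1052; dividend-adjusted growth = e^(0.1−0.02) = 1.0833.
Risk-neutral probability p = (1.0833 − 0.9)/(1.15 − 0.9) = 0.1833/0.2500 = 0.7331

p = 0.7331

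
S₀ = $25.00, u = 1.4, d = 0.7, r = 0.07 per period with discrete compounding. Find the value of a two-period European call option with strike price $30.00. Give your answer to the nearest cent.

$4.64

Risk-neutral probability p = (1 + 0.07 − 0.7)/(1.4 − 0.7) = 0.3700/0.7000 = 0.5286
Terminal stock prices: S_uu = 49, S_ud = 24.5, S_dd = 12.25
Terminal payoffs (S − K): max(19, 0) = 19, max(-5.5, 0) = 0, max(-17.75, 0) = 0
Node u (S = 35): V_u = 1/1.07·[0.5286·19.0000 + 0.4714·0.0000] = 9.3858
Node d (S = 17.5): V_d = 1/1.07·[0.5286·0.0000 + 0.4714·0.0000] = 0.0000
Node 0 (S = 25): V_0 = 1/1.07·[0.5286·9.3858 + 0.4714·0.0000] = 4.6365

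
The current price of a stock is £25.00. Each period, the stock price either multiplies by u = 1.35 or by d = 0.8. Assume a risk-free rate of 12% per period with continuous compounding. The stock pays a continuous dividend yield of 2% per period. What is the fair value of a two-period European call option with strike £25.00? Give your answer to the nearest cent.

Per-period risk-free factor R = e^0.12 = 1.1275; dividend-adjusted growth = e^(0.12−0.02) = 1.1052.
Risk-neutral probability p = (1.1052 − 0.8)/(1.35 − 0.8) = 0.3052/0.5500 = 0.5549
Terminal stock prices: S_uu = 45.56, S_ud = 27, S_dd = 16
Terminal payoffs (S − K): max(20.56, 0) = 20.56, max(2, 0) = 2, max(-9, 0) = 0
Node u (S = 33.75): V_u = e^(−0.12)·[0.5549·20.5625 + 0.4451·2.0000] = 10.9087
Node d (S = 20): V_d = e^(−0.12)·[0.5549·2.0000 + 0.4451·0.0000] = 0.9842
Node 0 (S = 25): V_0 = e^(−0.12)·[0.5549·10.9087 + 0.4451·0.9842] = 5.7569

£5.76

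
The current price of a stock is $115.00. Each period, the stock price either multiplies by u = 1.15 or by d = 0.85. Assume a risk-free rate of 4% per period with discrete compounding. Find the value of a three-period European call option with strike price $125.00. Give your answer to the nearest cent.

$12.95

Risk-neutral probability p = (1 + 0.04 − 0.85)/(1.15 − 0.85) = 0.1900/0.3000 = 0.6333
Terminal stock prices: S_uuu = 174.9, S_uud = 129.3, S_udd = 95.55, S_ddd = 70.62
Terminal payoffs (S − K): max(49.9, 0) = 49.9, max(4.274, 0) = 4.274, max(-29.45, 0) = 0, max(-54.38, 0) = 0
Node uu (S = 152.1): V_uu = 1/1.04·[0.6333·49.9006 + 0.3667·4.2744] = 31.8952
Node ud (S = 112.4): V_ud = 1/1.04·[0.6333·4.2744 + 0.3667·0.0000] = 2.6030
Node dd (S = 83.09): V_dd = 1/1.04·[0.6333·0.0000 + 0.3667·0.0000] = 0.0000
Node u (S = 132.2): V_u = 1/1.04·[0.6333·31.8952 + 0.3667·2.6030] = 20.3411
Node d (S = 97.75): V_d = 1/1.04·[0.6333·2.6030 + 0.3667·0.0000] = 1.5852
Node 0 (S = 115): V_0 = 1/1.04·[0.6333·20.3411 + 0.3667·1.5852] = 12.9461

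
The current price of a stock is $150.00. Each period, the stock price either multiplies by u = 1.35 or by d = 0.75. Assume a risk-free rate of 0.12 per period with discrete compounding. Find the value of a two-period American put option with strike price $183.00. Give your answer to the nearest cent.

Risk-neutral probability p = (1 + 0.12 − 0.75)/(1.35 − 0.75) = 0.3700/0.6000 = 0.6167
Terminal stock prices: S_uu = 273.4, S_ud = 151.9, S_dd = 84.38
Terminal payoffs (K − S): max(-90.38, 0) = 0, max(31.12, 0) = 31.12, max(98.62, 0) = 98.62
Node u (S = 202.5): continuation = 1/1.12·[0.6167·0.0000 + 0.3833·31.1250] = 10.6529; exercise value = 0.0000 ≤ continuation, so V_u = 10.6529
Node d (S = 112.5): continuation = 1/1.12·[0.6167·31.1250 + 0.3833·98.6250] = 50.8929; exercise value = 70.5000 > continuation, so V_d = 70.5000 (exercise)
Node 0 (S = 150): continuation = 1/1.12·[0.6167·10.6529 + 0.3833·70.5000] = 29.9949; exercise value = 33.0000 > continuation, so V_0 = 33.0000 (exercise)

$33.00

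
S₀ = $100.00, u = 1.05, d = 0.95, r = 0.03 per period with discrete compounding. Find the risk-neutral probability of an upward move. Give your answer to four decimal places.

Risk-neutral probability p = (1 + 0.03 − 0.95)/(1.05 − 0.95) = 0.0800/0.1000 = 0.8000

p = 0.8000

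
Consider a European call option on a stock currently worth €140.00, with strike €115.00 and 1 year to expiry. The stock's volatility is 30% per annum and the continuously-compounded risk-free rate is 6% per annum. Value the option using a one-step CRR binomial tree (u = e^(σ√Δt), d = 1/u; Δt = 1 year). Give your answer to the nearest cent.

CRR parameters: u = e^(σ√Δt) = e^(0.3·√1) = 1.3499, d = 1/u = 0.7408
Per-period rate: rΔt = 0.06·1 = 0.06, so R = e^0.06 = 1.0618
Risk-neutral probability p = (e^0.06 − 0.7408)/(1.3499 − 0.7408) = 0.3210/0.6090 = 0.5271
Terminal stock prices: S_u = 189, S_d = 103.7
Terminal payoffs (S − K): max(73.98, 0) = 73.98, max(-11.29, 0) = 0
Node 0 (S = 140): V_0 = e^(−0.06)·[0.5271·73.9802 + 0.4729·0.0000] = 36.7233

€36.72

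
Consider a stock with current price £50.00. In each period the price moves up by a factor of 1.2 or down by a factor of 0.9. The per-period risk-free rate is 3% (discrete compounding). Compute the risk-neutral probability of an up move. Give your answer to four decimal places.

p = 0.4333

Risk-neutral probability p = (1 + 0.03 − 0.9)/(1.2 − 0.9) = 0.1300/0.3000 = 0.4333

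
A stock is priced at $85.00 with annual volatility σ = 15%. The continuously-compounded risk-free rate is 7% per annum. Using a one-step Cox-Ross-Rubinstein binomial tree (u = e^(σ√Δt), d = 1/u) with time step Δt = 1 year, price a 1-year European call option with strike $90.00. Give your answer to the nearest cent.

$5.74

CRR parameters: u = e^(σ√Δt) = e^(0.15·√1) = 1.1618, d = 1/u = 0.8607
Per-period rate: rΔt = 0.07·1 = 0.07, so R = e^0.07 = 1.0725
Risk-neutral probability p = (e^0.07 − 0.8607)/(1.1618 − 0.8607) = 0.2118/0.3011 = 0.7034
Terminal stock prices: S_u = 98.76, S_d = 73.16
Terminal payoffs (S − K): max(8.756, 0) = 8.756, max(-16.84, 0) = 0
Node 0 (S = 85): V_0 = e^(−0.07)·[0.7034·8.7559 + 0.2966·0.0000] = 5.7422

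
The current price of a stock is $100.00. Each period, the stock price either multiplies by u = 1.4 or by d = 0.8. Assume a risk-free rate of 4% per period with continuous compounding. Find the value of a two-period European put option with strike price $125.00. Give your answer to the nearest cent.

Risk-neutral probability p = (e^0.04 − 0.8)/(1.4 − 0.8) = 0.2408/0.6000 = 0.4014
Terminal stock prices: S_uu = 196, S_ud = 112, S_dd = 64
Terminal payoffs (K − S): max(-71, 0) = 0, max(13, 0) = 13, max(61, 0) = 61
Node u (S = 140): V_u = e^(−0.04)·[0.4014·0.0000 + 0.5986·13.0000] = 7.4773
Node d (S = 80): V_d = e^(−0.04)·[0.4014·13.0000 + 0.5986·61.0000] = 40.0987
Node 0 (S = 100): V_0 = e^(−0.04)·[0.4014·7.4773 + 0.5986·40.0987] = 25.9471

$25.95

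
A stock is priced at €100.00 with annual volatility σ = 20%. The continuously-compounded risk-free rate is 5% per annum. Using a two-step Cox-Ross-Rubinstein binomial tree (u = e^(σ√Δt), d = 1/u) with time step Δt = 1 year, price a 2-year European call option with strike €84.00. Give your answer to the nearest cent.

€26.73

CRR parameters: u = e^(σ√Δt) = e^(0.2·√1) = 1.2214, d = 1/u = 0.8187
Per-period rate: rΔt = 0.05·1 = 0.05, so R = e^0.05 = 1.0513
Risk-neutral probability p = (e^0.05 − 0.8187)/(1.2214 − 0.8187) = 0.2325/0.4027 = 0.5775
Terminal stock prices: S_uu = 149.2, S_ud = 100, S_dd = 67.03
Terminal payoffs (S − K): max(65.18, 0) = 65.18, max(16, 0) = 16, max(-16.97, 0) = 0
Node u (S = 122.1): V_u = e^(−0.05)·[0.5775·65.1825 + 0.4225·16.0000] = 42.2370
Node d (S = 81.87): V_d = e^(−0.05)·[0.5775·16.0000 + 0.4225·0.0000] = 8.7893
Node 0 (S = 100): V_0 = e^(−0.05)·[0.5775·42.2370 + 0.4225·8.7893] = 26.7344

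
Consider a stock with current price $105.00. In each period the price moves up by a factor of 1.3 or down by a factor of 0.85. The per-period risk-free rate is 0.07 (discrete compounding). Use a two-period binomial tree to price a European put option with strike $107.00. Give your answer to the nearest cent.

$7.10

Risk-neutral probability p = (1 + 0.07 − 0.85)/(1.3 − 0.85) = 0.2200/0.4500 = 0.4889
Terminal stock prices: S_uu = 177.5, S_ud = 116, S_dd = 75.86
Terminal payoffs (K − S): max(-70.45, 0) = 0, max(-9.025, 0) = 0, max(31.14, 0) = 31.14
Node u (S = 136.5): V_u = 1/1.07·[0.4889·0.0000 + 0.5111·0.0000] = 0.0000
Node d (S = 89.25): V_d = 1/1.07·[0.4889·0.0000 + 0.5111·31.1375] = 14.8736
Node 0 (S = 105): V_0 = 1/1.07·[0.4889·0.0000 + 0.5111·14.8736] = 7.1047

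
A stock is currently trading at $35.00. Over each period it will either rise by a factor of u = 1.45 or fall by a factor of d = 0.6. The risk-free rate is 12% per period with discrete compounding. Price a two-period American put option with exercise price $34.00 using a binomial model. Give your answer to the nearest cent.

Risk-neutral probability p = (1 + 0.12 − 0.6)/(1.45 − 0.6) = 0.5200/0.8500 = 0.6118
Terminal stock prices: S_uu = 73.59, S_ud = 30.45, S_dd = 12.6
Terminal payoffs (K − S): max(-39.59, 0) = 0, max(3.55, 0) = 3.55, max(21.4, 0) = 21.4
Node u (S = 50.75): continuation = 1/1.12·[0.6118·0.0000 + 0.3882·3.5500] = 1.2306; exercise value = 0.0000 ≤ continuation, so V_u = 1.2306
Node d (S = 21): continuation = 1/1.12·[0.6118·3.5500 + 0.3882·21.4000] = 9.3571; exercise value = 13.0000 > continuation, so V_d = 13.0000 (exercise)
Node 0 (S = 35): continuation = 1/1.12·[0.6118·1.2306 + 0.3882·13.0000] = 5.1785; exercise value = 0.0000 ≤ continuation, so V_0 = 5.1785

$5.18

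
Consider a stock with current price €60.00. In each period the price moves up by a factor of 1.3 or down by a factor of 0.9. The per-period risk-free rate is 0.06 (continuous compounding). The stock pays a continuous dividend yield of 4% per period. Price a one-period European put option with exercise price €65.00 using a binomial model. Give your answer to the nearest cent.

Per-period risk-free factor R = e^0.06 = 1.0618; dividend-adjusted growth = e^(0.06−0.04) = 1.0202.
Risk-neutral probability p = (1.0202 − 0.9)/(1.3 − 0.9) = 0.1202/0.4000 = 0.3005
Terminal stock prices: S_u = 78, S_d = 54
Terminal payoffs (K − S): max(-13, 0) = 0, max(11, 0) = 11
Node 0 (S = 60): V_0 = e^(−0.06)·[0.3005·0.0000 + 0.6995·11.0000] = 7.2464

€7.25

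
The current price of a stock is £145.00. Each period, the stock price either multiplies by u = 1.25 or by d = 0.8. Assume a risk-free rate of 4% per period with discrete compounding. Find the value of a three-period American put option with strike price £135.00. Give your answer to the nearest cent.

£12.42

Risk-neutral probability p = (1 + 0.04 − 0.8)/(1.25 − 0.8) = 0.2400/0.4500 = 0.5333
Terminal stock prices: S_uuu = 283.2, S_uud = 181.2, S_udd = 116, S_ddd = 74.24
Terminal payoffs (K − S): max(-148.2, 0) = 0, max(-46.25, 0) = 0, max(19, 0) = 19, max(60.76, 0) = 60.76
Node uu (S = 226.6): continuation = 1/1.04·[0.5333·0.0000 + 0.4667·0.0000] = 0.0000; exercise value = 0.0000 ≤ continuation, so V_uu = 0.0000
Node ud (S = 145): continuation = 1/1.04·[0.5333·0.0000 + 0.4667·19.0000] = 8.5256; exercise value = 0.0000 ≤ continuation, so V_ud = 8.5256
Node dd (S = 92.8): continuation = 1/1.04·[0.5333·19.0000 + 0.4667·60.7600] = 37.0077; exercise value = 42.2000 > continuation, so V_dd = 42.2000 (exercise)
Node u (S = 181.2): continuation = 1/1.04·[0.5333·0.0000 + 0.4667·8.5256] = 3.8256; exercise value = 0.0000 ≤ continuation, so V_u = 3.8256
Node d (S = 116): continuation = 1/1.04·[0.5333·8.5256 + 0.4667·42.2000] = 23.3080; exercise value = 19.0000 ≤ continuation, so V_d = 23.3080
Node 0 (S = 145): continuation = 1/1.04·[0.5333·3.8256 + 0.4667·23.3080] = 12.4206; exercise value = 0.0000 ≤ continuation, so V_0 = 12.4206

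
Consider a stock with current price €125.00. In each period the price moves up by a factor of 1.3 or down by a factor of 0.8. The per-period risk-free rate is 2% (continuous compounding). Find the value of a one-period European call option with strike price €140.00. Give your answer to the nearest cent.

€9.71

Risk-neutral probability p = (e^0.02 − 0.8)/(1.3 − 0.8) = 0.2202/0.5000 = 0.4404
Terminal stock prices: S_u = 162.5, S_d = 100
Terminal payoffs (S − K): max(22.5, 0) = 22.5, max(-40, 0) = 0
Node 0 (S = 125): V_0 = e^(−0.02)·[0.4404·22.5000 + 0.5596·0.0000] = 9.7128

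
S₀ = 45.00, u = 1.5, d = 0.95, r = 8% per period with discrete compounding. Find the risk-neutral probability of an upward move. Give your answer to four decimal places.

p = 0.2364

Risk-neutral probability p = (1 + 0.08 − 0.95)/(1.5 − 0.95) = 0.1300/0.5500 = 0.2364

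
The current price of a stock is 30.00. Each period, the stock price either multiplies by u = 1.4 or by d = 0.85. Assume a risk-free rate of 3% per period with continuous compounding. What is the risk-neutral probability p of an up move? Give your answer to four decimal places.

Risk-neutral probability p = (e^0.03 − 0.85)/(1.4 − 0.85) = 0.1805/0.5500 = 0.3281

p = 0.3281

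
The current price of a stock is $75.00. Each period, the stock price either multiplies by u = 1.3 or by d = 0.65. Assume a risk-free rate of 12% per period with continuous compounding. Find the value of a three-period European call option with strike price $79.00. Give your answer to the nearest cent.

$24.74

Risk-neutral probability p = (e^0.12 − 0.65)/(1.3 − 0.65) = 0.4775/0.6500 = 0.7346
Terminal stock prices: S_uuu = 164.8, S_uud = 82.39, S_udd = 41.19, S_ddd = 20.6
Terminal payoffs (S − K): max(85.78, 0) = 85.78, max(3.388, 0) = 3.388, max(-37.81, 0) = 0, max(-58.4, 0) = 0
Node uu (S = 126.8): V_uu = e^(−0.12)·[0.7346·85.7750 + 0.2654·3.3875] = 56.6833
Node ud (S = 63.38): V_ud = e^(−0.12)·[0.7346·3.3875 + 0.2654·0.0000] = 2.2071
Node dd (S = 31.69): V_dd = e^(−0.12)·[0.7346·0.0000 + 0.2654·0.0000] = 0.0000
Node u (S = 97.5): V_u = e^(−0.12)·[0.7346·56.6833 + 0.2654·2.2071] = 37.4510
Node d (S = 48.75): V_d = e^(−0.12)·[0.7346·2.2071 + 0.2654·0.0000] = 1.4380
Node 0 (S = 75): V_0 = e^(−0.12)·[0.7346·37.4510 + 0.2654·1.4380] = 24.7393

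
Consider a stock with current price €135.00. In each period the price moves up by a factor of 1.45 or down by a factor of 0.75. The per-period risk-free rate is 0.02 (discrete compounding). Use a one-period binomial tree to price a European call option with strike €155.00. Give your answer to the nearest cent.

Risk-neutral probability p = (1 + 0.02 − 0.75)/(1.45 − 0.75) = 0.2700/0.7000 = 0.3857
Terminal stock prices: S_u = 195.8, S_d = 101.2
Terminal payoffs (S − K): max(40.75, 0) = 40.75, max(-53.75, 0) = 0
Node 0 (S = 135): V_0 = 1/1.02·[0.3857·40.7500 + 0.6143·0.0000] = 15.4097

€15.41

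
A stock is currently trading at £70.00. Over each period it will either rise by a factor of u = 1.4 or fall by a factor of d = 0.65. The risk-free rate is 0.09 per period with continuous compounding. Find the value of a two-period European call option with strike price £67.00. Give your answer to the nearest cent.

£20.57

Risk-neutral probability p = (e^0.09 − 0.65)/(1.4 − 0.65) = 0.4442/0.7500 = 0.5922
Terminal stock prices: S_uu = 137.2, S_ud = 63.7, S_dd = 29.58
Terminal payoffs (S − K): max(70.2, 0) = 70.2, max(-3.3, 0) = 0, max(-37.42, 0) = 0
Node u (S = 98): V_u = e^(−0.09)·[0.5922·70.2000 + 0.4078·0.0000] = 37.9964
Node d (S = 45.5): V_d = e^(−0.09)·[0.5922·0.0000 + 0.4078·0.0000] = 0.0000
Node 0 (S = 70): V_0 = e^(−0.09)·[0.5922·37.9964 + 0.4078·0.0000] = 20.5659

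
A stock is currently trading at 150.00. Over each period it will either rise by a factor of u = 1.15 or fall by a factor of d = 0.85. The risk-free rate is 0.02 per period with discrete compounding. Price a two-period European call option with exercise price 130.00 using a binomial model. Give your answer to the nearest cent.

Risk-neutral probability p = (1 + 0.02 − 0.85)/(1.15 − 0.85) = 0.1700/0.3000 = 0.5667
Terminal stock prices: S_uu = 198.4, S_ud = 146.6, S_dd = 108.4
Terminal payoffs (S − K): max(68.37, 0) = 68.37, max(16.62, 0) = 16.62, max(-21.63, 0) = 0
Node u (S = 172.5): V_u = 1/1.02·[0.5667·68.3750 + 0.4333·16.6250] = 45.0490
Node d (S = 127.5): V_d = 1/1.02·[0.5667·16.6250 + 0.4333·0.0000] = 9.2361
Node 0 (S = 150): V_0 = 1/1.02·[0.5667·45.0490 + 0.4333·9.2361] = 28.9511

28.95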